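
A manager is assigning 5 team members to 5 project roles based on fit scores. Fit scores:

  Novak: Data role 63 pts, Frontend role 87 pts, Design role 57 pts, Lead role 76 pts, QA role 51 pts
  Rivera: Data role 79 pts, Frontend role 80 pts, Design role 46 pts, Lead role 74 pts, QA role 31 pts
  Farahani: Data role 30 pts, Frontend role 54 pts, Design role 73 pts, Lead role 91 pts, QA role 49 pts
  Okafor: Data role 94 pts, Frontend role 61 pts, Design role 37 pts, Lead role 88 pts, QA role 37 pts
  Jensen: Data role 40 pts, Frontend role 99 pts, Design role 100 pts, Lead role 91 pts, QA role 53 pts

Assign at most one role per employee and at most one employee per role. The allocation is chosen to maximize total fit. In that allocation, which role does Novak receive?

Novak receives QA role.

Optimal: Novak→QA role (51 pts), Rivera→Frontend role (80 pts), Farahani→Lead role (91 pts), Okafor→Data role (94 pts), Jensen→Design role (100 pts) — total 51+80+91+94+100 = 416 pts.
Max-entry greedy (repeatedly take the single best remaining cell) gives 403 pts, worse by 13.
Next-best assignment: Novak→Frontend role, Rivera→Lead role, Farahani→QA role, Okafor→Data role, Jensen→Design role = 404 pts.
Swapping Farahani↔Novak (Farahani→QA role 49 pts, Novak→Lead role 76 pts) loses 17.
Novak's own top role is Frontend role (87 pts), but forcing Novak→Frontend role and reassigning the rest optimally gives only 404 pts — worse by 12.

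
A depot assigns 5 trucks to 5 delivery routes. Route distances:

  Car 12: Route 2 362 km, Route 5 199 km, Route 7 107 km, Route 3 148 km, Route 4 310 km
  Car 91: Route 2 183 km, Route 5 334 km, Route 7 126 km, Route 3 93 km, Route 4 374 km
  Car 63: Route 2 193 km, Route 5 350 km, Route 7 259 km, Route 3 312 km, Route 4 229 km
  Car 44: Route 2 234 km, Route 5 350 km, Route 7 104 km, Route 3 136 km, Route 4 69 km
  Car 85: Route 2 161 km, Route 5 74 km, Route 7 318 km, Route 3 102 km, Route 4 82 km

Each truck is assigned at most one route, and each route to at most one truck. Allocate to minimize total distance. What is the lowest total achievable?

Treat this as an assignment problem: match each truck to one route.
Optimal: Car 12→Route 7 (107 km), Car 91→Route 3 (93 km), Car 63→Route 2 (193 km), Car 44→Route 4 (69 km), Car 85→Route 5 (74 km) — total 107+93+193+69+74 = 536 km.
Column-greedy (each route in turn goes to its cheapest remaining truck) gives 786 km, worse by 250.

Min total: 536 km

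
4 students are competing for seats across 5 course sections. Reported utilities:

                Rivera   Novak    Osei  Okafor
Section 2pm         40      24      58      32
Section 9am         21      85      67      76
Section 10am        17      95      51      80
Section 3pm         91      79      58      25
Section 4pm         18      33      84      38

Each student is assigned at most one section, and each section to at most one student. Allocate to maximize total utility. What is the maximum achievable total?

Max total: 346 points

Optimal: Rivera→Section 3pm (91 points), Novak→Section 10am (95 points), Osei→Section 4pm (84 points), Okafor→Section 9am (76 points) — total 91+95+84+76 = 346 points.
Column-greedy (each section in turn goes to its best remaining student) gives 314 points, worse by 32.
Next-best assignment: Rivera→Section 3pm, Novak→Section 9am, Osei→Section 4pm, Okafor→Section 10am = 340 points.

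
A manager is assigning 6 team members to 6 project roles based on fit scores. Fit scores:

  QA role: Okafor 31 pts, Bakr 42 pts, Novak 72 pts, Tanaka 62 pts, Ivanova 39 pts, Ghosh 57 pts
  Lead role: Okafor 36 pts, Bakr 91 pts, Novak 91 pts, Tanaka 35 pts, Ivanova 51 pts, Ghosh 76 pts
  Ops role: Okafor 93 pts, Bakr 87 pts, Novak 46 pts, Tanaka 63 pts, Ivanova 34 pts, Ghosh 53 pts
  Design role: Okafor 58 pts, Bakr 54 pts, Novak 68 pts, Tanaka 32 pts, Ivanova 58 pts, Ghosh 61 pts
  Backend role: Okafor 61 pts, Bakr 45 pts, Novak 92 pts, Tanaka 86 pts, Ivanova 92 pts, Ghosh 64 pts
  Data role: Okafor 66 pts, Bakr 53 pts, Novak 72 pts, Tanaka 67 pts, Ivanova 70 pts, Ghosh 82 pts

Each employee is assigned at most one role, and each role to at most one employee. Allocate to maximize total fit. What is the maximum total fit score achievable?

This is the linear assignment problem.
Optimal: Okafor→Ops role (93 pts), Bakr→Lead role (91 pts), Novak→Design role (68 pts), Tanaka→QA role (62 pts), Ivanova→Backend role (92 pts), Ghosh→Data role (82 pts) — total 93+91+68+62+92+82 = 488 pts.
Max-entry greedy (repeatedly take the single best remaining cell) gives 478 pts, worse by 10.
Next-best assignment: Okafor→Ops role, Bakr→Lead role, Novak→QA role, Tanaka→Backend role, Ivanova→Design role, Ghosh→Data role = 482 pts.
Swapping Tanaka↔Ghosh (Tanaka→Data role 67 pts, Ghosh→QA role 57 pts) loses 20.

Max total: 488 pts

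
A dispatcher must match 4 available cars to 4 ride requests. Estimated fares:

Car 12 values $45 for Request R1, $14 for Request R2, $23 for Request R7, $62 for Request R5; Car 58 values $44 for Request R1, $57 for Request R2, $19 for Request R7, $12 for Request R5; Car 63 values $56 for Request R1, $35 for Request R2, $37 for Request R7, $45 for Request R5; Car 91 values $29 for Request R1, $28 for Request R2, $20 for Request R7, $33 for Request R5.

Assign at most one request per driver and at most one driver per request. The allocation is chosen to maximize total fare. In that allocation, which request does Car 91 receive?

Car 91 receives Request R7.

Optimal: Car 12→Request R5 ($62), Car 58→Request R2 ($57), Car 63→Request R1 ($56), Car 91→Request R7 ($20) — total 62+57+56+20 = $195.
Column-greedy (each request in turn goes to its best remaining driver) gives $169, worse by 26.
Next-best assignment: Car 12→Request R5, Car 58→Request R2, Car 63→Request R7, Car 91→Request R1 = $185.
No other one-to-one assignment exceeds $195.
Car 91's own top request is Request R5 ($33), but forcing Car 91→Request R5 and reassigning the rest optimally gives only $172 — worse by 23.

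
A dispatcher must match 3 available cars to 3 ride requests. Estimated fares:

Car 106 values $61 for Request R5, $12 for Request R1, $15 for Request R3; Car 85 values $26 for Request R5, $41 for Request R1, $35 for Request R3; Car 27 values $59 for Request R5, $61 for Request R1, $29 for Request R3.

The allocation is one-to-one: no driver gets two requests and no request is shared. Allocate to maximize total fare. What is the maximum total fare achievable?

Max total: $157

Optimal: Car 106→Request R5 ($61), Car 85→Request R3 ($35), Car 27→Request R1 ($61) — total 61+35+61 = $157.
Row-greedy (each driver in turn takes its best remaining request) gives $131, worse by 26.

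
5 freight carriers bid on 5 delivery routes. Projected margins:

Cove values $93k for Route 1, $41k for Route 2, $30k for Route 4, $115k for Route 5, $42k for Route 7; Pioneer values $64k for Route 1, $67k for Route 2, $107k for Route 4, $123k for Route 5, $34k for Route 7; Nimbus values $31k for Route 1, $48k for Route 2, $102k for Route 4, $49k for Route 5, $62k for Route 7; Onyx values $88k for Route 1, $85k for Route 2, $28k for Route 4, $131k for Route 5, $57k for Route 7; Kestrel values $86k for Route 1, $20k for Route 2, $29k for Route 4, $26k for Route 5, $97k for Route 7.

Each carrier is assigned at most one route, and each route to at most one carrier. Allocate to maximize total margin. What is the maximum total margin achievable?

Max total: $500k

Treat this as an assignment problem: match each carrier to one route.
Optimal: Cove→Route 1 ($93k), Pioneer→Route 5 ($123k), Nimbus→Route 4 ($102k), Onyx→Route 2 ($85k), Kestrel→Route 7 ($97k) — total 93+123+102+85+97 = $500k.
Column-greedy (each route in turn goes to its best remaining carrier) gives $431k, worse by 69.
Next-best assignment: Cove→Route 1, Pioneer→Route 2, Nimbus→Route 4, Onyx→Route 5, Kestrel→Route 7 = $490k.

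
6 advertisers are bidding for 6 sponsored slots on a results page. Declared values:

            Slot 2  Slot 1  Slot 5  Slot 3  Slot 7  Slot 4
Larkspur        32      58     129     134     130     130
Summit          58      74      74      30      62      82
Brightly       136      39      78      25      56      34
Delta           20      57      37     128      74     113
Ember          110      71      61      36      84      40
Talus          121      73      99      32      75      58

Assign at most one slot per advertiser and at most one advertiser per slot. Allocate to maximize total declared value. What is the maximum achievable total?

Treat this as an assignment problem: match each advertiser to one slot.
Optimal: Larkspur→Slot 4 ($130), Summit→Slot 1 ($74), Brightly→Slot 2 ($136), Delta→Slot 3 ($128), Ember→Slot 7 ($84), Talus→Slot 5 ($99) — total 130+74+136+128+84+99 = $651.
Max-entry greedy (repeatedly take the single best remaining cell) gives $640, worse by 11.
Swapping Larkspur↔Ember (Larkspur→Slot 7 $130, Ember→Slot 4 $40) loses 44.
No other one-to-one assignment exceeds $651.

Max total: $651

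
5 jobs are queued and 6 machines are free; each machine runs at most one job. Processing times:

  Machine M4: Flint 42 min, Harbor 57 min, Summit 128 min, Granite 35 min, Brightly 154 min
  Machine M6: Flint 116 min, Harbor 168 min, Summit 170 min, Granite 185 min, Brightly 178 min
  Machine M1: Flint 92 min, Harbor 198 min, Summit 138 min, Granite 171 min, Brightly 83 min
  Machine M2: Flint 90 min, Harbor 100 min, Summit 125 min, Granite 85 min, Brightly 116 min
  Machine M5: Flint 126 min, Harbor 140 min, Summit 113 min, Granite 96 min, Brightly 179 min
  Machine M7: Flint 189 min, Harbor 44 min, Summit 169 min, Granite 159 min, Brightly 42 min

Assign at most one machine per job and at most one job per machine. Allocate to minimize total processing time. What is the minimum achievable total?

Optimal: Flint→Machine M2 (90 min), Harbor→Machine M7 (44 min), Summit→Machine M5 (113 min), Granite→Machine M4 (35 min), Brightly→Machine M1 (83 min) — total 90+44+113+35+83 = 365 min.
Column-greedy (each machine in turn goes to its cheapest remaining job) gives 447 min, worse by 82.
No other one-to-one assignment undercuts 365 min.

Minimum total: 365 min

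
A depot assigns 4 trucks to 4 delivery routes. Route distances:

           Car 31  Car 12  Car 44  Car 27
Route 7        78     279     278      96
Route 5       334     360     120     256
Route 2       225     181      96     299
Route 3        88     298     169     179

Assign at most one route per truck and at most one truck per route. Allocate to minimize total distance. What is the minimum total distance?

Optimal: Car 31→Route 3 (88 km), Car 12→Route 2 (181 km), Car 44→Route 5 (120 km), Car 27→Route 7 (96 km) — total 88+181+120+96 = 485 km.
Row-greedy (each truck in turn takes its cheapest remaining route) gives 558 km, worse by 73.
Every other assignment is strictly worse.

Min total: 485 km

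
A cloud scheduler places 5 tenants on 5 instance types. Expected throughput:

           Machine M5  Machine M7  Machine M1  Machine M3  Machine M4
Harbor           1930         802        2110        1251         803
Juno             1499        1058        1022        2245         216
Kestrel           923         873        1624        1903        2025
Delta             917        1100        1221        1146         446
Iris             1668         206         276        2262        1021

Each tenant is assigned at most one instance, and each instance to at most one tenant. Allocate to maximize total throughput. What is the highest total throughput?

Optimal: Harbor→Machine M1 (2110 ops/s), Juno→Machine M3 (2245 ops/s), Kestrel→Machine M4 (2025 ops/s), Delta→Machine M7 (1100 ops/s), Iris→Machine M5 (1668 ops/s) — total 2110+2245+2025+1100+1668 = 9148 ops/s.
Column-greedy (each instance in turn goes to its best remaining tenant) gives 7132 ops/s, worse by 2016.
Next-best assignment: Harbor→Machine M1, Juno→Machine M5, Kestrel→Machine M4, Delta→Machine M7, Iris→Machine M3 = 8996 ops/s.
Swapping Harbor↔Delta (Harbor→Machine M7 802 ops/s, Delta→Machine M1 1221 ops/s) loses 1187.
Every other assignment is strictly worse.

Max total: 9148 ops/s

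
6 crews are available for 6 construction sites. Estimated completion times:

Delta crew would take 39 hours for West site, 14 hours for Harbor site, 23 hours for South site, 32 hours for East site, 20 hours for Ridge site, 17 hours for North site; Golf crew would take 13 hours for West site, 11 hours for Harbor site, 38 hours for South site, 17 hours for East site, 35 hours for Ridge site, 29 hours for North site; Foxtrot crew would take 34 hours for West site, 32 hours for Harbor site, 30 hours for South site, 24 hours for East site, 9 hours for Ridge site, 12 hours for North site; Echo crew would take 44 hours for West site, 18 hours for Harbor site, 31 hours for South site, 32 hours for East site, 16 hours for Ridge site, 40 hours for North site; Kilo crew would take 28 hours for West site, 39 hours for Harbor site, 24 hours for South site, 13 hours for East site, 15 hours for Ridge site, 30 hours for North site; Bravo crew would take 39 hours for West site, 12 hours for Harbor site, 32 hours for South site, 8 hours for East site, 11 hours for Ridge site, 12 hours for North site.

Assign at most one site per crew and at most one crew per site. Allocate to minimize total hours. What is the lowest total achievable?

Min total: 87 hours

This is a one-to-one assignment (minimum-cost bipartite matching).
Optimal: Delta crew→Harbor site (14 hours), Golf crew→West site (13 hours), Foxtrot crew→North site (12 hours), Echo crew→Ridge site (16 hours), Kilo crew→South site (24 hours), Bravo crew→East site (8 hours) — total 14+13+12+16+24+8 = 87 hours.
Row-greedy (each crew in turn takes its cheapest remaining site) gives 92 hours, worse by 5.
Next-best assignment: Delta crew→South site, Golf crew→West site, Foxtrot crew→Ridge site, Echo crew→Harbor site, Kilo crew→East site, Bravo crew→North site = 88 hours.
Checked against all permutations: 87 hours is optimal.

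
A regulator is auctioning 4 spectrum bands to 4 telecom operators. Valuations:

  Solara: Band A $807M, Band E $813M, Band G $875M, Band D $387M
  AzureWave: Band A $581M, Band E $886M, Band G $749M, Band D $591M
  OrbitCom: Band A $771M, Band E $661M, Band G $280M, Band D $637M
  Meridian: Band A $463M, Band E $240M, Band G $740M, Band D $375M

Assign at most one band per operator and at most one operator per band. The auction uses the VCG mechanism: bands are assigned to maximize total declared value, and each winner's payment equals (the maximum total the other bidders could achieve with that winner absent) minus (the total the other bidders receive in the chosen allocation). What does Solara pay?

Solara pays $134M.

Efficient allocation: Solara→Band A ($807M), AzureWave→Band E ($886M), OrbitCom→Band D ($637M), Meridian→Band G ($740M); total welfare W = $3070M.
Solara receives Band A at value $807M, so the others get W − 807 = $2263M.
Without Solara: best allocation of the remaining 3 bidders over all 4 bands is AzureWave→Band E ($886M), OrbitCom→Band A ($771M), Meridian→Band G ($740M), total $2397M.
VCG payment = (others' best without Solara) − (others' welfare with Solara) = 2397 − 2263 = $134M.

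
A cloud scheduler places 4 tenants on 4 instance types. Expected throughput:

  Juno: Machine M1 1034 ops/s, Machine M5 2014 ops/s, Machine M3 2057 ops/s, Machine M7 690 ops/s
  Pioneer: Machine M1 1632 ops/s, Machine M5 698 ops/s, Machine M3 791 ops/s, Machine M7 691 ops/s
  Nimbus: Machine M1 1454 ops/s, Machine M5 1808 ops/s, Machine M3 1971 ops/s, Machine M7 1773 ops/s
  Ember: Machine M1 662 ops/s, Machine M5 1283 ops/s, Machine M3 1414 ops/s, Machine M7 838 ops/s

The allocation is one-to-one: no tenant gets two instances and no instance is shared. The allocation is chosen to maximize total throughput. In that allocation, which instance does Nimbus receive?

This is the linear assignment problem.
Optimal: Juno→Machine M5 (2014 ops/s), Pioneer→Machine M1 (1632 ops/s), Nimbus→Machine M7 (1773 ops/s), Ember→Machine M3 (1414 ops/s) — total 2014+1632+1773+1414 = 6833 ops/s.
Max-entry greedy (repeatedly take the single best remaining cell) gives 6335 ops/s, worse by 498.
Next-best assignment: Juno→Machine M3, Pioneer→Machine M1, Nimbus→Machine M7, Ember→Machine M5 = 6745 ops/s.
Swapping Juno↔Ember (Juno→Machine M3 2057 ops/s, Ember→Machine M5 1283 ops/s) loses 88.
No other one-to-one assignment exceeds 6833 ops/s.
Nimbus's own top instance is Machine M3 (1971 ops/s), but forcing Nimbus→Machine M3 and reassigning the rest optimally gives only 6455 ops/s — worse by 378.

Nimbus receives Machine M7.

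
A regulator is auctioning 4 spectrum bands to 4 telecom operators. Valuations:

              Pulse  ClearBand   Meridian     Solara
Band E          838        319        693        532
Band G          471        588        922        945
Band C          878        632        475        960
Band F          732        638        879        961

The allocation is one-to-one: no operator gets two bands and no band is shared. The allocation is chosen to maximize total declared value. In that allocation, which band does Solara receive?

Solara receives Band C.

This is a one-to-one assignment (maximum-weight bipartite matching).
Optimal: Pulse→Band E ($838M), ClearBand→Band F ($638M), Meridian→Band G ($922M), Solara→Band C ($960M) — total 838+638+922+960 = $3358M.
Max-entry greedy (repeatedly take the single best remaining cell) gives $3080M, worse by 278.
Next-best assignment: Pulse→Band E, ClearBand→Band C, Meridian→Band G, Solara→Band F = $3353M.
Checked against all permutations: $3358M is optimal.
Solara's own top band is Band F ($961M), but forcing Solara→Band F and reassigning the rest optimally gives only $3353M — worse by 5.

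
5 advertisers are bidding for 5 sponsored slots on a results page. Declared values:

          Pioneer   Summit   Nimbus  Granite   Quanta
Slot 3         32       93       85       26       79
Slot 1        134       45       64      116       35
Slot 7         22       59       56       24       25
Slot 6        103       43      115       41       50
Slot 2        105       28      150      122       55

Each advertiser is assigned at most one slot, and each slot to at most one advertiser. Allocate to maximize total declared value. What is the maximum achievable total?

Optimal: Pioneer→Slot 1 ($134), Summit→Slot 7 ($59), Nimbus→Slot 6 ($115), Granite→Slot 2 ($122), Quanta→Slot 3 ($79) — total 134+59+115+122+79 = $509.
Row-greedy (each advertiser in turn takes its best remaining slot) gives $443, worse by 66.
Next-best assignment: Pioneer→Slot 6, Summit→Slot 7, Nimbus→Slot 2, Granite→Slot 1, Quanta→Slot 3 = $507.
Swapping Summit↔Pioneer (Summit→Slot 1 $45, Pioneer→Slot 7 $22) loses 126.
No other one-to-one assignment exceeds $509.

Max total: $509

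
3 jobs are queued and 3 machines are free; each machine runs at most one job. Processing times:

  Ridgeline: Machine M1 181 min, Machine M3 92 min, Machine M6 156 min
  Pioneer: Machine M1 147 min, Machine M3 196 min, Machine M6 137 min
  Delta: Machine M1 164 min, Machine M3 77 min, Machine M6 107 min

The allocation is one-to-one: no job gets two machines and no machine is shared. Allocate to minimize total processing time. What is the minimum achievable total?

Treat this as an assignment problem: match each job to one machine.
Optimal: Ridgeline→Machine M3 (92 min), Pioneer→Machine M1 (147 min), Delta→Machine M6 (107 min) — total 92+147+107 = 346 min.
Min-entry greedy (repeatedly take the single cheapest remaining cell) gives 395 min, worse by 49.
Next-best assignment: Ridgeline→Machine M6, Pioneer→Machine M1, Delta→Machine M3 = 380 min.

Minimum total: 346 min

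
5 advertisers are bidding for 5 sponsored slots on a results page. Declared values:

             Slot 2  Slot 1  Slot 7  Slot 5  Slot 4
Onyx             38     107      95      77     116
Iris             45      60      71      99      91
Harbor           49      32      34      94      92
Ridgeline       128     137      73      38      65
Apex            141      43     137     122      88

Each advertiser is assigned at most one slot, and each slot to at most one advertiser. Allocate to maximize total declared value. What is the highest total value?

Treat this as an assignment problem: match each advertiser to one slot.
Optimal: Onyx→Slot 7 ($95), Iris→Slot 5 ($99), Harbor→Slot 4 ($92), Ridgeline→Slot 1 ($137), Apex→Slot 2 ($141) — total 95+99+92+137+141 = $564.

Maximum total: $564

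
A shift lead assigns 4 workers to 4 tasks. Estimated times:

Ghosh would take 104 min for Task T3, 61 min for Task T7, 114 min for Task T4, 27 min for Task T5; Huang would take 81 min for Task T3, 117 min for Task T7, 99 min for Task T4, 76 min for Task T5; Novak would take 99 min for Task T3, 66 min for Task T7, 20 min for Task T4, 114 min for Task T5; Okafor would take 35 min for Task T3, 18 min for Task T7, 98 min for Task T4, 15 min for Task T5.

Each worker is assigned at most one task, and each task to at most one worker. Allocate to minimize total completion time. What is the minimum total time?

Optimal: Ghosh→Task T5 (27 min), Huang→Task T3 (81 min), Novak→Task T4 (20 min), Okafor→Task T7 (18 min) — total 27+81+20+18 = 146 min.
Column-greedy (each task in turn goes to its cheapest remaining worker) gives 192 min, worse by 46.
Next-best assignment: Ghosh→Task T7, Huang→Task T3, Novak→Task T4, Okafor→Task T5 = 177 min.

Min total: 146 min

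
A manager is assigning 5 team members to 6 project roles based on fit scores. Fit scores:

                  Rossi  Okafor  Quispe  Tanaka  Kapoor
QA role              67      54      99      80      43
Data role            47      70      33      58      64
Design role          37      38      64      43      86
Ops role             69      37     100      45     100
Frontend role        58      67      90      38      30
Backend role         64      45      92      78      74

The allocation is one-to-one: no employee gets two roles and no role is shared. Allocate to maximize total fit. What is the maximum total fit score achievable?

Maximum total: 405 pts

Optimal: Rossi→QA role (67 pts), Okafor→Data role (70 pts), Quispe→Frontend role (90 pts), Tanaka→Backend role (78 pts), Kapoor→Ops role (100 pts) — total 67+70+90+78+100 = 405 pts.
Max-entry greedy (repeatedly take the single best remaining cell) gives 400 pts, worse by 5.
Swapping Rossi↔Kapoor (Rossi→Ops role 69 pts, Kapoor→QA role 43 pts) loses 55.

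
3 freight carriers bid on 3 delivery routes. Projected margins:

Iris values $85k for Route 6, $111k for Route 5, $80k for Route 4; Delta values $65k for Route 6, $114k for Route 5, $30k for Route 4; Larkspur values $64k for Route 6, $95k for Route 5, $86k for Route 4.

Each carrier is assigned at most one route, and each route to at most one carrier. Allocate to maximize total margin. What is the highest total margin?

Optimal: Iris→Route 6 ($85k), Delta→Route 5 ($114k), Larkspur→Route 4 ($86k) — total 85+114+86 = $285k.
Row-greedy (each carrier in turn takes its best remaining route) gives $262k, worse by 23.

Maximum total: $285k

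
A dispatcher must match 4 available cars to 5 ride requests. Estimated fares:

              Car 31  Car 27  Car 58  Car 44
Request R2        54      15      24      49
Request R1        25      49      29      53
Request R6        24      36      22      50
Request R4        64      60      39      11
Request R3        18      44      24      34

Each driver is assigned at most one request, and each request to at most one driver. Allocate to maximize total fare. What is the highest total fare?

Max total: $193

This is the linear assignment problem.
Optimal: Car 31→Request R2 ($54), Car 27→Request R4 ($60), Car 58→Request R1 ($29), Car 44→Request R6 ($50) — total 54+60+29+50 = $193.
Row-greedy (each driver in turn takes its best remaining request) gives $187, worse by 6.
Swapping Car 58↔Car 27 (Car 58→Request R4 $39, Car 27→Request R1 $49) loses 1.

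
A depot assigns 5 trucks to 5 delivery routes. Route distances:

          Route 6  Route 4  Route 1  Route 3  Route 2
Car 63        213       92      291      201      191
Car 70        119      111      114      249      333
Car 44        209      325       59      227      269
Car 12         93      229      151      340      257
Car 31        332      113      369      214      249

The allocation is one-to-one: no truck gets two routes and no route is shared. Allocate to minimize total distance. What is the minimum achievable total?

Optimal: Car 63→Route 2 (191 km), Car 70→Route 4 (111 km), Car 44→Route 1 (59 km), Car 12→Route 6 (93 km), Car 31→Route 3 (214 km) — total 191+111+59+93+214 = 668 km.
Next-best assignment: Car 63→Route 2, Car 70→Route 3, Car 44→Route 1, Car 12→Route 6, Car 31→Route 4 = 705 km.
No other one-to-one assignment undercuts 668 km.

Min total: 668 km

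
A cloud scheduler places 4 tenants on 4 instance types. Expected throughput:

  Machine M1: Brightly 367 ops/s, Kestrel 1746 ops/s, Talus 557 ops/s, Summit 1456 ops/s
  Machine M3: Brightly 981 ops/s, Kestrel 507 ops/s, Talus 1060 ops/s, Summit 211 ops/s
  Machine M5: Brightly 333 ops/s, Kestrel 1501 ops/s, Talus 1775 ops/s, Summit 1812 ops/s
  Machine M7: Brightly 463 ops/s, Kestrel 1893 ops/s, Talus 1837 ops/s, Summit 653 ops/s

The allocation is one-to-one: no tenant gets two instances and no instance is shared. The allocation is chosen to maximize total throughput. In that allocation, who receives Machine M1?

Kestrel receives Machine M1.

This is a one-to-one assignment (maximum-weight bipartite matching).
Optimal: Brightly→Machine M3 (981 ops/s), Kestrel→Machine M1 (1746 ops/s), Talus→Machine M7 (1837 ops/s), Summit→Machine M5 (1812 ops/s) — total 981+1746+1837+1812 = 6376 ops/s.
Max-entry greedy (repeatedly take the single best remaining cell) gives 5132 ops/s, worse by 1244.
Every other assignment is strictly worse.
Kestrel's own top instance is Machine M7 (1893 ops/s), but forcing Kestrel→Machine M7 and reassigning the rest optimally gives only 6105 ops/s — worse by 271.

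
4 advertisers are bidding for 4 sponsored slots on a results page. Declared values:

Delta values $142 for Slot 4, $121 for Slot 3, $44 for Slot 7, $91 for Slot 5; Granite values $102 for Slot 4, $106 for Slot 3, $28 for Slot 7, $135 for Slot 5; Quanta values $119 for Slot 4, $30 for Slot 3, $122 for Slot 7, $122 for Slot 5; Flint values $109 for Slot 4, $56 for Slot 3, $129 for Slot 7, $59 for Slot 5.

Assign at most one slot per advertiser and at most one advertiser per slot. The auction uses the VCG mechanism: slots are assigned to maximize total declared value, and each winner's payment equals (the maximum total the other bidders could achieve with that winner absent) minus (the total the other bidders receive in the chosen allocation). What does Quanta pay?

Quanta pays $21.

Efficient allocation: Delta→Slot 3 ($121), Granite→Slot 5 ($135), Quanta→Slot 4 ($119), Flint→Slot 7 ($129); total welfare W = $504.
Quanta receives Slot 4 at value $119, so the others get W − 119 = $385.
Without Quanta: best allocation of the remaining 3 bidders over all 4 slots is Delta→Slot 4 ($142), Granite→Slot 5 ($135), Flint→Slot 7 ($129), total $406.
VCG payment = (others' best without Quanta) − (others' welfare with Quanta) = 406 − 385 = $21.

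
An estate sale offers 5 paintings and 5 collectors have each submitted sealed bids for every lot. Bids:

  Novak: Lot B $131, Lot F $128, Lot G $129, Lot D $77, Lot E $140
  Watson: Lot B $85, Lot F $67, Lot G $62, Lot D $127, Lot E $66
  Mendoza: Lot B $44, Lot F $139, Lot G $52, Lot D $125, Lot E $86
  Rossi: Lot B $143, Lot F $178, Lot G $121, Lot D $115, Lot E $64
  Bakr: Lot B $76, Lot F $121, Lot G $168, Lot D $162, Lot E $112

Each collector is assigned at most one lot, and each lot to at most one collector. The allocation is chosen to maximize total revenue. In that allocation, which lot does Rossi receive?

Optimal: Novak→Lot E ($140), Watson→Lot D ($127), Mendoza→Lot F ($139), Rossi→Lot B ($143), Bakr→Lot G ($168) — total 140+127+139+143+168 = $717.
Max-entry greedy (repeatedly take the single best remaining cell) gives $657, worse by 60.
Rossi's own top lot is Lot F ($178), but forcing Rossi→Lot F and reassigning the rest optimally gives only $696 — worse by 21.

Rossi receives Lot B.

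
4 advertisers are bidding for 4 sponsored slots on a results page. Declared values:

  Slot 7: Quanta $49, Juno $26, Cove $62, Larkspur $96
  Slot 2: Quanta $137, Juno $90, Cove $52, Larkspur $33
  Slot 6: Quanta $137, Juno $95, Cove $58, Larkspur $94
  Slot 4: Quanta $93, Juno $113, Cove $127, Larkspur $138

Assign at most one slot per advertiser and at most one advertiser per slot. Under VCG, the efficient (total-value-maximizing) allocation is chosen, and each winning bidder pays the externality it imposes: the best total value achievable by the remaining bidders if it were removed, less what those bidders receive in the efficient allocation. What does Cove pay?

Efficient allocation: Quanta→Slot 2 ($137), Juno→Slot 6 ($95), Cove→Slot 4 ($127), Larkspur→Slot 7 ($96); total welfare W = $455.
Cove receives Slot 4 at value $127, so the others get W − 127 = $328.
Without Cove: best allocation of the remaining 3 bidders over all 4 slots is Quanta→Slot 2 ($137), Juno→Slot 6 ($95), Larkspur→Slot 4 ($138), total $370.
VCG payment = (others' best without Cove) − (others' welfare with Cove) = 370 − 328 = $42.

Cove pays $42.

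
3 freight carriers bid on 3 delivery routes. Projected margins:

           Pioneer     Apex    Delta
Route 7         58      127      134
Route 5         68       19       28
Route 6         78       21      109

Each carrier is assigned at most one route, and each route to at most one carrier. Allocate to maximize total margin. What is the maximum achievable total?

Max total: $304k

Optimal: Pioneer→Route 5 ($68k), Apex→Route 7 ($127k), Delta→Route 6 ($109k) — total 68+127+109 = $304k.
Max-entry greedy (repeatedly take the single best remaining cell) gives $231k, worse by 73.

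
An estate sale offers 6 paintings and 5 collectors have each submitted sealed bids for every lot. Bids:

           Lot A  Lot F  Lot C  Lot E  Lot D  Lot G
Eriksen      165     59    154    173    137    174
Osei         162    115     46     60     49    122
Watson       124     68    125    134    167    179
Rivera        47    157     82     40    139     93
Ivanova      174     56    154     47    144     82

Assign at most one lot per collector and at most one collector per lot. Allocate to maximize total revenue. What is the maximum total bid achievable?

Maximum total: $825

Optimal: Eriksen→Lot E ($173), Osei→Lot A ($162), Watson→Lot G ($179), Rivera→Lot F ($157), Ivanova→Lot C ($154) — total 173+162+179+157+154 = $825.
Column-greedy (each lot in turn goes to its best remaining collector) gives $668, worse by 157.
No other one-to-one assignment exceeds $825.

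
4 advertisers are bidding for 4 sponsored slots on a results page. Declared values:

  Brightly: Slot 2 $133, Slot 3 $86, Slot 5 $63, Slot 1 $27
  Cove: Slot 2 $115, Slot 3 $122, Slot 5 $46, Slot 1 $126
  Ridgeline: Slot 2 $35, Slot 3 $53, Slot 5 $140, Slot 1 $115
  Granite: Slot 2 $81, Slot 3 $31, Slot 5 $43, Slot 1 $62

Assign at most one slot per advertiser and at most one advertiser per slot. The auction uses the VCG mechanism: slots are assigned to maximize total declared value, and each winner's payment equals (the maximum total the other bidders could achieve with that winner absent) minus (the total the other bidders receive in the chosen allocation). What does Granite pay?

Granite pays $4.

Efficient allocation: Brightly→Slot 2 ($133), Cove→Slot 3 ($122), Ridgeline→Slot 5 ($140), Granite→Slot 1 ($62); total welfare W = $457.
Granite receives Slot 1 at value $62, so the others get W − 62 = $395.
Without Granite: best allocation of the remaining 3 bidders over all 4 slots is Brightly→Slot 2 ($133), Cove→Slot 1 ($126), Ridgeline→Slot 5 ($140), total $399.
VCG payment = (others' best without Granite) − (others' welfare with Granite) = 399 − 395 = $4.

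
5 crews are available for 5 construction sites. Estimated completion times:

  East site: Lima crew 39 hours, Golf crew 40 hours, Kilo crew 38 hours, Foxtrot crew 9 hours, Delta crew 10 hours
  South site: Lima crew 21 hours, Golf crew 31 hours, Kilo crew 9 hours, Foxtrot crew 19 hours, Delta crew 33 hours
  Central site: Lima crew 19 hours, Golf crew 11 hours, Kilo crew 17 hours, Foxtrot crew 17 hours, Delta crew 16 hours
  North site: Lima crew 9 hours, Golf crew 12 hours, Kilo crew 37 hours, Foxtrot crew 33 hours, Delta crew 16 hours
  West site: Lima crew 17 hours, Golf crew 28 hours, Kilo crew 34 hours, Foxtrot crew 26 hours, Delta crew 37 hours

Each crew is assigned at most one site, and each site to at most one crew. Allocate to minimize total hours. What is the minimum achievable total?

Optimal: Lima crew→West site (17 hours), Golf crew→Central site (11 hours), Kilo crew→South site (9 hours), Foxtrot crew→East site (9 hours), Delta crew→North site (16 hours) — total 17+11+9+9+16 = 62 hours.
Row-greedy (each crew in turn takes its cheapest remaining site) gives 75 hours, worse by 13.
Swapping Lima crew↔Kilo crew (Lima crew→South site 21 hours, Kilo crew→West site 34 hours) adds 29.
Every other assignment is strictly worse.

Min total: 62 hours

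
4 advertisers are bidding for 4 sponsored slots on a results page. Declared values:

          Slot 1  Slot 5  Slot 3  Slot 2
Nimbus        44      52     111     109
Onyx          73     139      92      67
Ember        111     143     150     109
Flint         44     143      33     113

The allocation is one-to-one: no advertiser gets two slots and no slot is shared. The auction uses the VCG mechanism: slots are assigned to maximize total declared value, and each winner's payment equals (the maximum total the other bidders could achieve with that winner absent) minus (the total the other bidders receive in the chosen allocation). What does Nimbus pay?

Efficient allocation: Nimbus→Slot 2 ($109), Onyx→Slot 1 ($73), Ember→Slot 3 ($150), Flint→Slot 5 ($143); total welfare W = $475.
Nimbus receives Slot 2 at value $109, so the others get W − 109 = $366.
Without Nimbus: best allocation of the remaining 3 bidders over all 4 slots is Onyx→Slot 5 ($139), Ember→Slot 3 ($150), Flint→Slot 2 ($113), total $402.
VCG payment = (others' best without Nimbus) − (others' welfare with Nimbus) = 402 − 366 = $36.

Nimbus pays $36.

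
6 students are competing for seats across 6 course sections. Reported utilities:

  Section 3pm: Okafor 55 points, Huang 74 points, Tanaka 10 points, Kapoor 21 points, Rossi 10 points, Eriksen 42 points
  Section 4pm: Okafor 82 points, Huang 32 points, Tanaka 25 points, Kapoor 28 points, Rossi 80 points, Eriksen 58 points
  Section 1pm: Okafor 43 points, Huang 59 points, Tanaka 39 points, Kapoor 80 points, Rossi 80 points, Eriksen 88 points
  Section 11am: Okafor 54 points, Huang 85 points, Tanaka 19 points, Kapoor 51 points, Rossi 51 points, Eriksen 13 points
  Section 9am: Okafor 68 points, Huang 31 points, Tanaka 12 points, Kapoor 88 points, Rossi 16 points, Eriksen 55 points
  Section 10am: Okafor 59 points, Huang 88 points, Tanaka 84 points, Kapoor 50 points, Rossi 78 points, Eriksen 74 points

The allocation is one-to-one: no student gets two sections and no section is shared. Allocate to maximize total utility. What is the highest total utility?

This is a one-to-one assignment (maximum-weight bipartite matching).
Optimal: Okafor→Section 3pm (55 points), Huang→Section 11am (85 points), Tanaka→Section 10am (84 points), Kapoor→Section 9am (88 points), Rossi→Section 4pm (80 points), Eriksen→Section 1pm (88 points) — total 55+85+84+88+80+88 = 480 points.
Max-entry greedy (repeatedly take the single best remaining cell) gives 407 points, worse by 73.
Swapping Okafor↔Tanaka (Okafor→Section 10am 59 points, Tanaka→Section 3pm 10 points) loses 70.
Checked against all permutations: 480 points is optimal.

Max total: 480 points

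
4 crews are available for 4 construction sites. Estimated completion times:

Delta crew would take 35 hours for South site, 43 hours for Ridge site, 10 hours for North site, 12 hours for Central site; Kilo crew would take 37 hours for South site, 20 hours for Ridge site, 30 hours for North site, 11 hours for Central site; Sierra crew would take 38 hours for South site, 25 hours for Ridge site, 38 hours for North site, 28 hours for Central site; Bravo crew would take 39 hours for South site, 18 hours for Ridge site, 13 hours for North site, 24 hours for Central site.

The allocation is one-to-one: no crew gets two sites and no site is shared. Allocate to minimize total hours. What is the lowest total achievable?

Min total: 77 hours

This is the linear assignment problem.
Optimal: Delta crew→North site (10 hours), Kilo crew→Central site (11 hours), Sierra crew→South site (38 hours), Bravo crew→Ridge site (18 hours) — total 10+11+38+18 = 77 hours.
Column-greedy (each site in turn goes to its cheapest remaining crew) gives 111 hours, worse by 34.
Swapping Delta crew↔Bravo crew (Delta crew→Ridge site 43 hours, Bravo crew→North site 13 hours) adds 28.
Checked against all permutations: 77 hours is optimal.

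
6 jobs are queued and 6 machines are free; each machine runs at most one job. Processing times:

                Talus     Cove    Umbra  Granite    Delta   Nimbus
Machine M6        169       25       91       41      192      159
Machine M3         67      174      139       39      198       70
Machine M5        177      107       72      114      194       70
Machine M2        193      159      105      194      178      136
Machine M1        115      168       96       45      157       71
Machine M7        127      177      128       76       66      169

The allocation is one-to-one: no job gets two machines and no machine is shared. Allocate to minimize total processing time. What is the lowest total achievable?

This is the linear assignment problem.
Optimal: Talus→Machine M3 (67 min), Cove→Machine M6 (25 min), Umbra→Machine M2 (105 min), Granite→Machine M1 (45 min), Delta→Machine M7 (66 min), Nimbus→Machine M5 (70 min) — total 67+25+105+45+66+70 = 378 min.
Column-greedy (each machine in turn goes to its cheapest remaining job) gives 420 min, worse by 42.
Every other assignment is strictly worse.

Min total: 378 min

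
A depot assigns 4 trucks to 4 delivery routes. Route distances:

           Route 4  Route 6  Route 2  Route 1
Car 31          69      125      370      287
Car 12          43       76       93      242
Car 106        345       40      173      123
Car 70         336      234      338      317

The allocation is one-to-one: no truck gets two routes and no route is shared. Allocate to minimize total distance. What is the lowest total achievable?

Treat this as an assignment problem: match each truck to one route.
Optimal: Car 31→Route 4 (69 km), Car 12→Route 2 (93 km), Car 106→Route 6 (40 km), Car 70→Route 1 (317 km) — total 69+93+40+317 = 519 km.
Column-greedy (each route in turn goes to its cheapest remaining truck) gives 708 km, worse by 189.
Checked against all permutations: 519 km is optimal.

Min total: 519 km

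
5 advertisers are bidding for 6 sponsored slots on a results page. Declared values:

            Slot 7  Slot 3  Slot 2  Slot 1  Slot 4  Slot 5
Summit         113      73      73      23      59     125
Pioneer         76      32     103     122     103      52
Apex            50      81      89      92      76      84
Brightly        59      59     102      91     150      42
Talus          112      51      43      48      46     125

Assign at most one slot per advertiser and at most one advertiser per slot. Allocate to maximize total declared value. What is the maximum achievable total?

Optimal: Summit→Slot 7 ($113), Pioneer→Slot 1 ($122), Apex→Slot 2 ($89), Brightly→Slot 4 ($150), Talus→Slot 5 ($125) — total 113+122+89+150+125 = $599.
Row-greedy (each advertiser in turn takes its best remaining slot) gives $598, worse by 1.

Max total: $599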